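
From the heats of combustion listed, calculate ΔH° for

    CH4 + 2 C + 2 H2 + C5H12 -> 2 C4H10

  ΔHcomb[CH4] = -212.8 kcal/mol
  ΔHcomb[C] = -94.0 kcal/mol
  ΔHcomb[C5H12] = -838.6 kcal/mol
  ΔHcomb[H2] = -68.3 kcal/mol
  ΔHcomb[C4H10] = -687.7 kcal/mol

ΔH° = -0.6 kcal/mol

Using ΔH = Σ nΔHc°(reactants) − Σ nΔHc°(products):
= [1·(-212.8) + 2·(-94.0) + 2·(-68.3) + 1·(-838.6)] − [2·(-687.7)]
= -0.6 kcal/mol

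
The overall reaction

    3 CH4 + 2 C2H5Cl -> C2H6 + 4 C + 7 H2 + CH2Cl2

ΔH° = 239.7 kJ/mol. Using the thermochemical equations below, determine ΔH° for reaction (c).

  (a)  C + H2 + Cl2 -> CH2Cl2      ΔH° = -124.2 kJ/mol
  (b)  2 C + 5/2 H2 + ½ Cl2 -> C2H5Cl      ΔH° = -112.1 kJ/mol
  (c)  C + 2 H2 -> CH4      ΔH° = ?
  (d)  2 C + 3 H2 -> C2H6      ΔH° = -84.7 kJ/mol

(a) as written: -124.2 kJ/mol
(b) reversed and × 2: (-2)·(-112.1) = +224.2 kJ/mol
(c) reversed and × 3: contributes −3·x
(d) as written: -84.7 kJ/mol
+239.7 = (-124.2) + (+224.2) + (-84.7) − 3·x
x = (+239.7 − (+15.3)) / (-3) = -74.8 kJ/mol

ΔH° = -74.8 kJ/mol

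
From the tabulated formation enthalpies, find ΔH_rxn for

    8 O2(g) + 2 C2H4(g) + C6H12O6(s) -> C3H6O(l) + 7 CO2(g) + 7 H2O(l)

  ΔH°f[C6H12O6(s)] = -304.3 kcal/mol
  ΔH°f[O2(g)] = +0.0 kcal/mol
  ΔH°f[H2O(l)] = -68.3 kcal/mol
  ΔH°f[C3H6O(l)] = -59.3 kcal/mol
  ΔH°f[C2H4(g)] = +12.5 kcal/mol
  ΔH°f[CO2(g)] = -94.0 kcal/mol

Products: 1·(-59.3) + 7·(-94.0) + 7·(-68.3) = -1195.4
Reactants: 8·(+0.0) + 2·(+12.5) + 1·(-304.3) = -279.3
ΔH_rxn = (-1195.4) − (-279.3) = -916.1 kcal/mol

ΔH_rxn = -916.1 kcal/mol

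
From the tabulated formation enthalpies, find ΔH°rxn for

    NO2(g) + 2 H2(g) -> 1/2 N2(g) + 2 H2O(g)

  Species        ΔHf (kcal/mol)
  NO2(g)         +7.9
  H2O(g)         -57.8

Products: 1/2·(+0.0) + 2·(-57.8) = -115.6
Reactants: 1·(+7.9) + 2·(+0.0) = +7.9
ΔH°rxn = (-115.6) − (+7.9) = -123.5 kcal/mol

ΔH°rxn = -123.5 kcal/mol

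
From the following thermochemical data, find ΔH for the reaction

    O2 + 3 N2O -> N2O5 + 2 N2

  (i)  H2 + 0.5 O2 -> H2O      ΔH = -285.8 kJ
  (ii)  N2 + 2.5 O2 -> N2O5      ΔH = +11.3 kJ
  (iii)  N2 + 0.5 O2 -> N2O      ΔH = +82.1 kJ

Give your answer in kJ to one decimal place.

ΔH = -235.0 kJ

(i): not needed (H2 appears nowhere else).
(ii) as written (N2O5 already on the product side): +11.3 kJ
(iii) reversed and × 3 (reverse to put N2O on the reactant side; scale by 3 for the 3 N2O): (-3)·(+82.1) = -246.3 kJ
ΔH = (+11.3) + (-246.3) = -235.0 kJ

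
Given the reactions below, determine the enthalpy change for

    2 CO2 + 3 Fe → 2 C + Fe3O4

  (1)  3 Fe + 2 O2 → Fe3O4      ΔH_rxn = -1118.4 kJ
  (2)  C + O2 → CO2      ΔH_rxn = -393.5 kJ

ΔH_rxn = -331.4 kJ

(1) as written: -1118.4 kJ
(2) reversed and × 2: (-2)·(-393.5) = +787.0 kJ
By Hess's law, ΔH_rxn = (-1118.4) + (+787.0) = -331.4 kJ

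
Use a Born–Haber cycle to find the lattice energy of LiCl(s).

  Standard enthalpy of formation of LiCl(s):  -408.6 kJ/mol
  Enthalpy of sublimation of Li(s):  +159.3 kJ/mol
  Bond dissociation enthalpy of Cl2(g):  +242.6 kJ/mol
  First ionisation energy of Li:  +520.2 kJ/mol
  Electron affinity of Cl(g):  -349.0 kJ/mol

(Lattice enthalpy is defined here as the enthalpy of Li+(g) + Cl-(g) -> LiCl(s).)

U = -860.4 kJ/mol

ΔHf° = 1·ΔHsub + 1·(ΣIE) + 1/2·D(Cl2) + 1·EA + U
-408.6 = 1·(+159.3) + 1·(+520.2) + 1/2·(+242.6) + 1·(-349.0) + U
U = -408.6 − (+451.8) = -860.4 kJ/mol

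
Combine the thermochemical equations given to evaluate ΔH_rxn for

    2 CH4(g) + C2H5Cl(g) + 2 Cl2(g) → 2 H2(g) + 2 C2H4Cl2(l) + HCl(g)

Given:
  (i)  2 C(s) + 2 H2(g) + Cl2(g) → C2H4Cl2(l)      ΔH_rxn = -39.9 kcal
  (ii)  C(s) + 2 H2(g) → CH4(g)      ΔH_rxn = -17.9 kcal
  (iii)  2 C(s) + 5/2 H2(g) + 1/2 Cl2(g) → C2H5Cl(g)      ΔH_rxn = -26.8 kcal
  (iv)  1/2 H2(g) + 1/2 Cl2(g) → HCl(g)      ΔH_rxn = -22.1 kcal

ΔH_rxn = -39.3 kcal

(i) × 2 (scale by 2 for the 2 C2H4Cl2(l)): (2)·(-39.9) = -79.8 kcal
(ii) reversed and × 2 (reverse to put CH4(g) on the reactant side; scale by 2 for the 2 CH4(g)): (-2)·(-17.9) = +35.8 kcal
(iii) reversed (reverse to put C2H5Cl(g) on the reactant side): +26.8 kcal
(iv) as written (HCl(g) already on the product side): -22.1 kcal
ΔH_rxn = (-79.8) + (+35.8) + (+26.8) + (-22.1) = -39.3 kcal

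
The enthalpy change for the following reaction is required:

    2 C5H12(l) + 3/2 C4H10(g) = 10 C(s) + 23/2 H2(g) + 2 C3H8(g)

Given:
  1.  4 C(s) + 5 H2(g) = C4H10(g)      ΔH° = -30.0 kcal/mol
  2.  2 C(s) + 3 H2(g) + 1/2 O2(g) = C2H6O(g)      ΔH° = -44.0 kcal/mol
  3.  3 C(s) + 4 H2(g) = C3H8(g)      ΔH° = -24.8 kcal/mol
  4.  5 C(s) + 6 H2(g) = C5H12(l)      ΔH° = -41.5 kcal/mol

ΔH° = 78.4 kcal/mol

eq. 1 reversed and × 3/2 (C4H10(g) must end up as a reactant; ×3/2 to match 3/2 C4H10(g) in the target): (-3/2)·(-30.0) = +45.0 kcal/mol
eq. 2: not needed (O2(g) appears nowhere else).
eq. 3 × 2 (scale by 2 for the 2 C3H8(g)): (2)·(-24.8) = -49.6 kcal/mol
eq. 4 reversed and × 2 (reverse to put C5H12(l) on the reactant side; ×2 to match 2 C5H12(l) in the target): (-2)·(-41.5) = +83.0 kcal/mol
Combining the equations, ΔH° = (+45.0) + (-49.6) + (+83.0) = 78.4 kcal/mol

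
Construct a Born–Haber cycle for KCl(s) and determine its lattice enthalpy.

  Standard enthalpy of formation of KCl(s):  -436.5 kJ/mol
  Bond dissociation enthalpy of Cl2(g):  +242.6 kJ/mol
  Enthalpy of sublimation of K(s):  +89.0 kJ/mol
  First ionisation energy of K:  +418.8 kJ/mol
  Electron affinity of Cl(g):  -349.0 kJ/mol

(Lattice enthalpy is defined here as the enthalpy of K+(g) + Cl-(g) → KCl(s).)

U = -716.6 kJ/mol

ΔHf° = 1·ΔHsub + 1·(ΣIE) + 1/2·D(Cl2) + 1·EA + U
-436.5 = 1·(+89.0) + 1·(+418.8) + 1/2·(+242.6) + 1·(-349.0) + U
U = -436.5 − (+280.1) = -716.6 kJ/mol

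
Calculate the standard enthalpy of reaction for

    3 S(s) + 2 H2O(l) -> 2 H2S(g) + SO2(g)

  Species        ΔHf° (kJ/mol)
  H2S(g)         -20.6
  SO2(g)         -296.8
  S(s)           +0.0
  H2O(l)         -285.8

ΔHrxn = 233.6 kJ/mol

ΔH°rxn = Σ nΔHf°(products) − Σ nΔHf°(reactants).
Products: 2·(-20.6) + 1·(-296.8) = -338.0
Reactants: 3·(+0.0) + 2·(-285.8) = -571.6
ΔHrxn = (-338.0) − (-571.6) = 233.6 kJ/mol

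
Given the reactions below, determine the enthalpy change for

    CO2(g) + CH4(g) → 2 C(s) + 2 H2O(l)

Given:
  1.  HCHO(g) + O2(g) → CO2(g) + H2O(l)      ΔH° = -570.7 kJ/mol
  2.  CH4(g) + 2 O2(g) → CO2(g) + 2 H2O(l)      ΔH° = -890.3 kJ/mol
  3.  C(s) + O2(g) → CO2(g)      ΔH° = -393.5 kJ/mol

eq. 1: not needed (HCHO(g) appears nowhere else).
eq. 2 as written (CH4(g) already on the reactant side): -890.3 kJ/mol
eq. 3 reversed and × 2 (C(s) must end up as a product; scale by 2 for the 2 C(s)): (-2)·(-393.5) = +787.0 kJ/mol
ΔH° = (-890.3) + (+787.0) = -103.3 kJ/mol

ΔH° = -103.3 kJ/mol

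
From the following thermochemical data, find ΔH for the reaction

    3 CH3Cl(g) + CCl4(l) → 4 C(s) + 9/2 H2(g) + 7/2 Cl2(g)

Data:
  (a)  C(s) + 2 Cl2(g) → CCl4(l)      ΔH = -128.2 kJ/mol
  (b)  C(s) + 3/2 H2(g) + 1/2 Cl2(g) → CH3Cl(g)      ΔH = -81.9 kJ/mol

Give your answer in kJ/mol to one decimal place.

(a) reversed: +128.2 kJ/mol
(b) reversed and × 3: (-3)·(-81.9) = +245.7 kJ/mol
Combining the equations, ΔH = (-1)·(-128.2) + (-3)·(-81.9) = 373.9 kJ/mol

ΔH = 373.9 kJ/mol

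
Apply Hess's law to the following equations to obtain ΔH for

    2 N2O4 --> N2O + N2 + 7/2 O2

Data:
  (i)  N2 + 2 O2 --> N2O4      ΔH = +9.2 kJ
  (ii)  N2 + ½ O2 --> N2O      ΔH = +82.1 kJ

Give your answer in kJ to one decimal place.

(i) reversed and × 2 (reverse to put N2O4 on the reactant side; scale by 2 for the 2 N2O4): (-2)·(+9.2) = -18.4 kJ
(ii) as written (N2O already on the product side): +82.1 kJ
Summing the manipulated equations, ΔH = (-18.4) + (+82.1) = 63.7 kJ

ΔH = 63.7 kJ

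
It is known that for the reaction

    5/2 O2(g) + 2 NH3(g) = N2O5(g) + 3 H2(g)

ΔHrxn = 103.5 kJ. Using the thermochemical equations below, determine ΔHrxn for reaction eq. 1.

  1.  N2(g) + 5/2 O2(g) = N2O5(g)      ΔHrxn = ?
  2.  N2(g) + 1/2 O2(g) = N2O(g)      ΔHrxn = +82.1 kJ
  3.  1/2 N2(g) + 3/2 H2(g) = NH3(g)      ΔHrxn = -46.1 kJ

eq. 1 as written (N2O5(g) already on the product side): contributes x
eq. 2: not needed (N2O(g) appears nowhere else).
eq. 3 reversed and × 2 (NH3(g) must end up as a reactant; ×2 to match 2 NH3(g) in the target): (-2)·(-46.1) = +92.2 kJ
+103.5 = (+92.2) + x
x = (+103.5 − (+92.2)) / (1) = 11.3 kJ

ΔHrxn = 11.3 kJ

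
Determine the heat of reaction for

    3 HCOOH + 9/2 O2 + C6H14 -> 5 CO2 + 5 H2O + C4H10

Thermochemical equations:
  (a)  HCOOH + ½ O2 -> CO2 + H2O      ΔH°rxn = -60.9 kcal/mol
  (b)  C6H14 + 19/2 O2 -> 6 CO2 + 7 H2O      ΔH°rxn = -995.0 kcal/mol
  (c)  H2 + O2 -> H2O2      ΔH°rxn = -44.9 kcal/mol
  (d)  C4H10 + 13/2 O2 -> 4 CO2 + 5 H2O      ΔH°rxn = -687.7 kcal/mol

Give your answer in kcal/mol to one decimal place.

ΔH°rxn = -490.0 kcal/mol

(a) × 3: (3)·(-60.9) = -182.7 kcal/mol
(b) as written: -995.0 kcal/mol
(c): not needed.
(d) reversed: +687.7 kcal/mol
Combining the equations, ΔH°rxn = (-182.7) + (-995.0) + (+687.7) = -490.0 kcal/mol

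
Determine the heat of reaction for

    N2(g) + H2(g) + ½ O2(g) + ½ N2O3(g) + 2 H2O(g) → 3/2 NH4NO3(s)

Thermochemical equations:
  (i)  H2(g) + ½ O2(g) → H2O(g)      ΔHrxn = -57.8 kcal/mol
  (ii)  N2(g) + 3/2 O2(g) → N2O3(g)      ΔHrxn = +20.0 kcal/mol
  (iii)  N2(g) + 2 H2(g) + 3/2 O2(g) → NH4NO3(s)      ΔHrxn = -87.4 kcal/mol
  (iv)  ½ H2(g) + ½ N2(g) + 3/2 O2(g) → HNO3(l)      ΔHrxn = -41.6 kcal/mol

(i) reversed and × 2 (H2O(g) must end up as a reactant; scale by 2 for the 2 H2O(g)): (-2)·(-57.8) = +115.6 kcal/mol
(ii) reversed and × 1/2 (reverse to put N2O3(g) on the reactant side; scale by 1/2 for the 1/2 N2O3(g)): (-1/2)·(+20.0) = -10.0 kcal/mol
(iii) × 3/2 (×3/2 to match 3/2 NH4NO3(s) in the target): (3/2)·(-87.4) = -131.1 kcal/mol
(iv): not needed (HNO3(l) appears nowhere else).
Combining the equations, ΔHrxn = (-2)·(-57.8) + (-1/2)·(+20.0) + (3/2)·(-87.4) = -25.5 kcal/mol

ΔHrxn = -25.5 kcal/mol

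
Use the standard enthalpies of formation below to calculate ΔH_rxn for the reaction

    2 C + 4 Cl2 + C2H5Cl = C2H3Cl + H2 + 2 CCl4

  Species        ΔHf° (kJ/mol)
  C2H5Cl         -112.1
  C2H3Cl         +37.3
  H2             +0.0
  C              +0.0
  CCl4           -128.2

Products: 1·(+37.3) + 1·(+0.0) + 2·(-128.2) = -219.1
Reactants: 2·(+0.0) + 4·(+0.0) + 1·(-112.1) = -112.1
ΔH_rxn = (-219.1) − (-112.1) = -107.0 kJ/mol

ΔH_rxn = -107.0 kJ/mol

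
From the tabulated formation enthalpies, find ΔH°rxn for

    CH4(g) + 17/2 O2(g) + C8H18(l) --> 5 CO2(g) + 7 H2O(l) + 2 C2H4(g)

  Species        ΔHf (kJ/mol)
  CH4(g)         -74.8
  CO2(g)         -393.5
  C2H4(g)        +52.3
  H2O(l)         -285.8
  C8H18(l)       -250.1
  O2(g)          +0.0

Products: 5·(-393.5) + 7·(-285.8) + 2·(+52.3) = -3863.5
Reactants: 1·(-74.8) + 17/2·(+0.0) + 1·(-250.1) = -324.9
ΔH°rxn = (-3863.5) − (-324.9) = -3538.6 kJ/mol

ΔH°rxn = -3538.6 kJ/mol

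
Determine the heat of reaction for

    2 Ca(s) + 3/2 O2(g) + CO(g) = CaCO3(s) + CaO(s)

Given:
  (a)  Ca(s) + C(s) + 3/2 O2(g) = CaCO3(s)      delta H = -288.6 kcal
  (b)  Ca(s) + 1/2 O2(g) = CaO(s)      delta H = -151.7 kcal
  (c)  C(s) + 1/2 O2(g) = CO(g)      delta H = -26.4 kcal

delta H = -413.9 kcal

(a) as written: -288.6 kcal
(b) as written: -151.7 kcal
(c) reversed: +26.4 kcal
Since enthalpy is a state function, delta H = (1)·(-288.6) + (1)·(-151.7) + (-1)·(-26.4) = -413.9 kcal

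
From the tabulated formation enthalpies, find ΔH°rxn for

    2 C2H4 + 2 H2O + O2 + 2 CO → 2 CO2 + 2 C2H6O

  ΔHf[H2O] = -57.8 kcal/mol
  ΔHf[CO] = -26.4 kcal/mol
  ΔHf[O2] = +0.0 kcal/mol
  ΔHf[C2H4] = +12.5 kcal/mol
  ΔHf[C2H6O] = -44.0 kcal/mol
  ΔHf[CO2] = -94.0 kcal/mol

ΔH°rxn = Σ nΔHf°(products) − Σ nΔHf°(reactants).
Products: 2·(-94.0) + 2·(-44.0) = -276.0
Reactants: 2·(+12.5) + 2·(-57.8) + 1·(+0.0) + 2·(-26.4) = -143.4
ΔH°rxn = (-276.0) − (-143.4) = -132.6 kcal/mol

ΔH°rxn = -132.6 kcal/mol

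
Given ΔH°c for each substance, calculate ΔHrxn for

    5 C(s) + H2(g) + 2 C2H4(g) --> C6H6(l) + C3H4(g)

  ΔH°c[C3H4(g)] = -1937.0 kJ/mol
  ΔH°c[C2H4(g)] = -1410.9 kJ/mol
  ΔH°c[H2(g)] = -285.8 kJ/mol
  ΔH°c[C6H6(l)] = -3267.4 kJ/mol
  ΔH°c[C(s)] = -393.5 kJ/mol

ΔHrxn = 129.3 kJ/mol

Using ΔH = Σ nΔHc°(reactants) − Σ nΔHc°(products):
= [5·(-393.5) + 1·(-285.8) + 2·(-1410.9)] − [1·(-3267.4) + 1·(-1937.0)]
= 129.3 kJ/mol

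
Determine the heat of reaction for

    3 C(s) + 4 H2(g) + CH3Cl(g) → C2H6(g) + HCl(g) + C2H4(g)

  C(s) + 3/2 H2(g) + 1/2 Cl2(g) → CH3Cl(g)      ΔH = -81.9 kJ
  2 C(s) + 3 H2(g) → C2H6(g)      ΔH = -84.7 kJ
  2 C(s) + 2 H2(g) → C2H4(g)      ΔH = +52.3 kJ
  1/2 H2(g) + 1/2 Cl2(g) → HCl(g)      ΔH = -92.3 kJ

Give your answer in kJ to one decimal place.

equation 1 reversed: +81.9 kJ
equation 2 as written: -84.7 kJ
equation 3 as written: +52.3 kJ
equation 4 as written: -92.3 kJ
Since enthalpy is a state function, ΔH = (+81.9) + (-84.7) + (+52.3) + (-92.3) = -42.8 kJ

ΔH = -42.8 kJ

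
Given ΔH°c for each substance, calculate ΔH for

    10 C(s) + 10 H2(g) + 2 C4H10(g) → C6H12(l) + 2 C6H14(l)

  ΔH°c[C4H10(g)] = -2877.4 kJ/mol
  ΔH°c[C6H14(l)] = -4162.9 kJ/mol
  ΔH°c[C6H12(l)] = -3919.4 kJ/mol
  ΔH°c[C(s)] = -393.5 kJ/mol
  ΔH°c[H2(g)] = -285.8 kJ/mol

Using ΔH = Σ nΔHc°(reactants) − Σ nΔHc°(products):
= [10·(-393.5) + 10·(-285.8) + 2·(-2877.4)] − [1·(-3919.4) + 2·(-4162.9)]
= -302.6 kJ/mol

ΔH = -302.6 kJ/mol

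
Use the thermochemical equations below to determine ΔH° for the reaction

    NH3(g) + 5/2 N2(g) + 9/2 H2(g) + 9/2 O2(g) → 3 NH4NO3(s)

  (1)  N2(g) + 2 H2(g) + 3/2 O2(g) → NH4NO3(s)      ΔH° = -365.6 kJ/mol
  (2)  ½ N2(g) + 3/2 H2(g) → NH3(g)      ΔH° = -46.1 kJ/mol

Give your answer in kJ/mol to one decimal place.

(1) × 3: (3)·(-365.6) = -1096.8 kJ/mol
(2) reversed: +46.1 kJ/mol
Combining the equations, ΔH° = (-1096.8) + (+46.1) = -1050.7 kJ/mol

ΔH° = -1050.7 kJ/mol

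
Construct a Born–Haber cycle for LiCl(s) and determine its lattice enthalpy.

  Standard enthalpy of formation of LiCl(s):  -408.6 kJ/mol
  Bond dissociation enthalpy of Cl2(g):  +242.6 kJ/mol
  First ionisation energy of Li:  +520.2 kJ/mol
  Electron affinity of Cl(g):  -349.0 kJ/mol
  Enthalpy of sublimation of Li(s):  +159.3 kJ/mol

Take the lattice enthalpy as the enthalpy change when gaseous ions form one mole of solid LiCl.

ΔHf° = 1·ΔHsub + 1·(ΣIE) + 1/2·D(Cl2) + 1·EA + U
-408.6 = 1·(+159.3) + 1·(+520.2) + 1/2·(+242.6) + 1·(-349.0) + U
U = -408.6 − (+451.8) = -860.4 kJ/mol

U = -860.4 kJ/mol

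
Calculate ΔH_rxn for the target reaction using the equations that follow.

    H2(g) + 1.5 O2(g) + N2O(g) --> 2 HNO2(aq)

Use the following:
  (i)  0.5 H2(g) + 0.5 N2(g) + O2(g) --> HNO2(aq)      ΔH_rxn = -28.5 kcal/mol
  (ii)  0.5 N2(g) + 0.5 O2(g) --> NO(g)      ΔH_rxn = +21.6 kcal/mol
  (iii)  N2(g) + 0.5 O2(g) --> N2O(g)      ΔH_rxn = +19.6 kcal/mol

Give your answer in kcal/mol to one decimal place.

ΔH_rxn = -76.6 kcal/mol

(i) × 2: (2)·(-28.5) = -57.0 kcal/mol
(ii): not needed.
(iii) reversed: -19.6 kcal/mol
Summing the manipulated equations, ΔH_rxn = (-57.0) + (-19.6) = -76.6 kcal/mol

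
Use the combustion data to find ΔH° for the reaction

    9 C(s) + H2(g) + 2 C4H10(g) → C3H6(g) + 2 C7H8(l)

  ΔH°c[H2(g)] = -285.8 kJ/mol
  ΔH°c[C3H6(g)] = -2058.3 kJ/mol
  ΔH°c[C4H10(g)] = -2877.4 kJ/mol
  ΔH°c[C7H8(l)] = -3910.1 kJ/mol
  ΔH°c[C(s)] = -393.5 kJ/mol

ΔH° = 296.4 kJ/mol

With combustion enthalpies, reactants minus products:
= [9·(-393.5) + 1·(-285.8) + 2·(-2877.4)] − [1·(-2058.3) + 2·(-3910.1)]
= 296.4 kJ/mol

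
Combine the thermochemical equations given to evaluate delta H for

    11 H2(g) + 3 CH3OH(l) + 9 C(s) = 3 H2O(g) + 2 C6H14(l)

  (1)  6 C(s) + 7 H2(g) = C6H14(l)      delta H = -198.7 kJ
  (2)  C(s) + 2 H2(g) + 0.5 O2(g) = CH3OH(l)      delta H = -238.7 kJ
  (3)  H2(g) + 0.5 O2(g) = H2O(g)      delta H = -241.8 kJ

delta H = -406.7 kJ

(1) × 2: (2)·(-198.7) = -397.4 kJ
(2) reversed and × 3: (-3)·(-238.7) = +716.1 kJ
(3) × 3: (3)·(-241.8) = -725.4 kJ
delta H = (-397.4) + (+716.1) + (-725.4) = -406.7 kJ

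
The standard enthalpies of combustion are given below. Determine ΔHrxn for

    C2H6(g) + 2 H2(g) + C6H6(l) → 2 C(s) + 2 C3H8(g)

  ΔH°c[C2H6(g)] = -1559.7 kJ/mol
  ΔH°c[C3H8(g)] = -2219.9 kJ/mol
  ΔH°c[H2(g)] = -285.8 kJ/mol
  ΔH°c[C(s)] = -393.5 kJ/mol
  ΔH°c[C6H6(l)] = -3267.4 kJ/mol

Using ΔH = Σ nΔHc°(reactants) − Σ nΔHc°(products):
= [1·(-1559.7) + 2·(-285.8) + 1·(-3267.4)] − [2·(-393.5) + 2·(-2219.9)]
= -171.9 kJ/mol

ΔHrxn = -171.9 kJ/mol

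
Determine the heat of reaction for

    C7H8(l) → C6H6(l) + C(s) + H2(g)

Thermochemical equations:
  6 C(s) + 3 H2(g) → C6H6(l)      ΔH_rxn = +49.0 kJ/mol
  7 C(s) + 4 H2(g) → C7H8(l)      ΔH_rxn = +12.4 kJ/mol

ΔH_rxn = 36.6 kJ/mol

equation 1 as written (C6H6(l) already on the product side): +49.0 kJ/mol
equation 2 reversed (C7H8(l) must end up as a reactant): -12.4 kJ/mol
ΔH_rxn = (+49.0) + (-12.4) = 36.6 kJ/mol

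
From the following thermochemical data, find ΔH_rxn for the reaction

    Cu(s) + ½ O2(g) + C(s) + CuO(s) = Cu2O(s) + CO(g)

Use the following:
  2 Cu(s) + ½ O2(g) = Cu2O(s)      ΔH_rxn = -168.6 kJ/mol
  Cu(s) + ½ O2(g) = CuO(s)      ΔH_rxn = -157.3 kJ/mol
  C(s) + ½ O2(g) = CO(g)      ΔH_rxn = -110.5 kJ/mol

ΔH_rxn = -121.8 kJ/mol

equation 1 as written: -168.6 kJ/mol
equation 2 reversed: +157.3 kJ/mol
equation 3 as written: -110.5 kJ/mol
Combining the equations, ΔH_rxn = (-168.6) + (+157.3) + (-110.5) = -121.8 kJ/mol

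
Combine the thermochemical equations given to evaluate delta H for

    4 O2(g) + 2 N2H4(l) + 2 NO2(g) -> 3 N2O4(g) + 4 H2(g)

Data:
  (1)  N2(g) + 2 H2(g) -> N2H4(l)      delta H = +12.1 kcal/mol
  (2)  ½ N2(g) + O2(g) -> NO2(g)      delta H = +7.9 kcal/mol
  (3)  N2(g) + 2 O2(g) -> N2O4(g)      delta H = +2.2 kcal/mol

delta H = -33.4 kcal/mol

(1) reversed and × 2: (-2)·(+12.1) = -24.2 kcal/mol
(2) reversed and × 2: (-2)·(+7.9) = -15.8 kcal/mol
(3) × 3: (3)·(+2.2) = +6.6 kcal/mol
Summing the manipulated equations, delta H = (-24.2) + (-15.8) + (+6.6) = -33.4 kcal/mol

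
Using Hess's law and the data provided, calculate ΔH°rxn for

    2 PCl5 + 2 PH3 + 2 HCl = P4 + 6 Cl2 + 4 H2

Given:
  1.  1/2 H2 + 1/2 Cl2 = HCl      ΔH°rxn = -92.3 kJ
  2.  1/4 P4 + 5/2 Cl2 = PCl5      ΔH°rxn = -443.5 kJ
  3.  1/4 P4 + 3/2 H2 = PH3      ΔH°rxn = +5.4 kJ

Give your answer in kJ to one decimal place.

ΔH°rxn = 1060.8 kJ

eq. 1 reversed and × 2 (HCl must end up as a reactant; scale by 2 for the 2 HCl): (-2)·(-92.3) = +184.6 kJ
eq. 2 reversed and × 2 (reverse to put PCl5 on the reactant side; scale by 2 for the 2 PCl5): (-2)·(-443.5) = +887.0 kJ
eq. 3 reversed and × 2 (PH3 must end up as a reactant; ×2 to match 2 PH3 in the target): (-2)·(+5.4) = -10.8 kJ
By Hess's law, ΔH°rxn = (+184.6) + (+887.0) + (-10.8) = 1060.8 kJ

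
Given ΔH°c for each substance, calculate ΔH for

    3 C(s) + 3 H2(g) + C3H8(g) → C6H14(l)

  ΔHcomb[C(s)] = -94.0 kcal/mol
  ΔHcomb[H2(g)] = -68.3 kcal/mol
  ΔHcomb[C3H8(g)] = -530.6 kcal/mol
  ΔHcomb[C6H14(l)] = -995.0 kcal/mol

Using ΔH = Σ nΔHc°(reactants) − Σ nΔHc°(products):
= [3·(-94.0) + 3·(-68.3) + 1·(-530.6)] − [1·(-995.0)]
= -22.5 kcal/mol

ΔH = -22.5 kcal/mol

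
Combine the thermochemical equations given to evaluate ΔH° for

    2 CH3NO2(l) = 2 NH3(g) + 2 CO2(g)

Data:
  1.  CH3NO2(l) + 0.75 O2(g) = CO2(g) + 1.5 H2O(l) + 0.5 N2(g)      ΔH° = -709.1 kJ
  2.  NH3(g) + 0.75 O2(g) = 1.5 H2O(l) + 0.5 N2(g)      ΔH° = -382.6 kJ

eq. 1 × 2 (×2 to match 2 CH3NO2(l) in the target): (2)·(-709.1) = -1418.2 kJ
eq. 2 reversed and × 2 (NH3(g) must end up as a product; scale by 2 for the 2 NH3(g)): (-2)·(-382.6) = +765.2 kJ
By Hess's law, ΔH° = (2)·(-709.1) + (-2)·(-382.6) = -653.0 kJ

ΔH° = -653.0 kJ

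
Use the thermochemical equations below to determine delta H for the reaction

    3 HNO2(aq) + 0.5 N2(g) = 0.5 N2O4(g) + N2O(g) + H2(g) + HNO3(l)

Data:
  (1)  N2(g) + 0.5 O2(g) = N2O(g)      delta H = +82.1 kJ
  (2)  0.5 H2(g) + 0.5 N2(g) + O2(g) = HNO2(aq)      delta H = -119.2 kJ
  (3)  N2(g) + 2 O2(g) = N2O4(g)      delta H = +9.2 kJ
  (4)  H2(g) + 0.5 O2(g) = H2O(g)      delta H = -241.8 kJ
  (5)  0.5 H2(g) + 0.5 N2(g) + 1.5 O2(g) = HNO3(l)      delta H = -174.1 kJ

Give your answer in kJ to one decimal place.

delta H = 270.2 kJ

(1) as written (N2O(g) already on the product side): +82.1 kJ
(2) reversed and × 3 (reverse to put HNO2(aq) on the reactant side; scale by 3 for the 3 HNO2(aq)): (-3)·(-119.2) = +357.6 kJ
(3) × 1/2 (×1/2 to match 1/2 N2O4(g) in the target): (1/2)·(+9.2) = +4.6 kJ
(4): not needed (H2O(g) appears nowhere else).
(5) as written (HNO3(l) already on the product side): -174.1 kJ
delta H = (+82.1) + (+357.6) + (+4.6) + (-174.1) = 270.2 kJ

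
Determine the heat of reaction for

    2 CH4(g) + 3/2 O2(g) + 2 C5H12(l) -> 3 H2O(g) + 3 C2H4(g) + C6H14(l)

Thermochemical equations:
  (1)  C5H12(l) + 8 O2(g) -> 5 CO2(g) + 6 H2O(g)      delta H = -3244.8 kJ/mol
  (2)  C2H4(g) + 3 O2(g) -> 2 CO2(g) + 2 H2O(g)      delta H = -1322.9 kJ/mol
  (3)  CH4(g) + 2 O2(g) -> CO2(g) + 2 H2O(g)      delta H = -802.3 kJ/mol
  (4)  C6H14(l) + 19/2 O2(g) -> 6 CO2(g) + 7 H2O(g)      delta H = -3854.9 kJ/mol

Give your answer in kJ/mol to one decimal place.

delta H = -270.6 kJ/mol

(1) × 2 (scale by 2 for the 2 C5H12(l)): (2)·(-3244.8) = -6489.6 kJ/mol
(2) reversed and × 3 (C2H4(g) must end up as a product; ×3 to match 3 C2H4(g) in the target): (-3)·(-1322.9) = +3968.7 kJ/mol
(3) × 2 (scale by 2 for the 2 CH4(g)): (2)·(-802.3) = -1604.6 kJ/mol
(4) reversed (C6H14(l) must end up as a product): +3854.9 kJ/mol
Since enthalpy is a state function, delta H = (-6489.6) + (+3968.7) + (-1604.6) + (+3854.9) = -270.6 kJ/mol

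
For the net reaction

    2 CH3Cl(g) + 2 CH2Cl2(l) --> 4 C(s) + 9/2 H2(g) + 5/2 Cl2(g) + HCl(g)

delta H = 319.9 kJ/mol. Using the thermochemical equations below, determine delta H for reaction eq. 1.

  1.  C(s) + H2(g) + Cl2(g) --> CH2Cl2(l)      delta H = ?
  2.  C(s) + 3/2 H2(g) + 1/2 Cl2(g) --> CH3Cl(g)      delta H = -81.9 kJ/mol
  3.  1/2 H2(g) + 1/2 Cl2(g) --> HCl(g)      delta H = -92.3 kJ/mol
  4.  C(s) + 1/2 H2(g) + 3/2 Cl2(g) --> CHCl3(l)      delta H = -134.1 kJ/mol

delta H = -124.2 kJ/mol

eq. 1 reversed and × 2 (reverse to put CH2Cl2(l) on the reactant side; scale by 2 for the 2 CH2Cl2(l)): contributes −2·x
eq. 2 reversed and × 2 (reverse to put CH3Cl(g) on the reactant side; ×2 to match 2 CH3Cl(g) in the target): (-2)·(-81.9) = +163.8 kJ/mol
eq. 3 as written (HCl(g) already on the product side): -92.3 kJ/mol
eq. 4: not needed (CHCl3(l) appears nowhere else).
+319.9 = (+163.8) + (-92.3) − 2·x
x = (+319.9 − (+71.5)) / (-2) = -124.2 kJ/mol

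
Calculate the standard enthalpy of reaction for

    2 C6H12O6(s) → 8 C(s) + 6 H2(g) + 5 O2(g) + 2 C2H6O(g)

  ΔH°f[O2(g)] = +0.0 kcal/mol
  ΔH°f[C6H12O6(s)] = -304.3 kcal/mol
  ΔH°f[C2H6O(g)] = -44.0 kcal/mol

ΔH° = 520.6 kcal/mol

Products: 8·(+0.0) + 6·(+0.0) + 5·(+0.0) + 2·(-44.0) = -88.0
Reactants: 2·(-304.3) = -608.6
ΔH° = (-88.0) − (-608.6) = 520.6 kcal/mol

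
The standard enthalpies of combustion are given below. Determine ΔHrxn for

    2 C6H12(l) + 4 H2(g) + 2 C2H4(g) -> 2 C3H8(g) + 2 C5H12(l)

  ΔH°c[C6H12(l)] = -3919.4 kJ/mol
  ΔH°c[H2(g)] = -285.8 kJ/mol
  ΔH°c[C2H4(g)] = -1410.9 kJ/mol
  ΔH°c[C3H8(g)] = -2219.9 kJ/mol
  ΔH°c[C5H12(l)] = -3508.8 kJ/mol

ΔHrxn = -346.4 kJ/mol

Using ΔH = Σ nΔHc°(reactants) − Σ nΔHc°(products):
= [2·(-3919.4) + 4·(-285.8) + 2·(-1410.9)] − [2·(-2219.9) + 2·(-3508.8)]
= -346.4 kJ/mol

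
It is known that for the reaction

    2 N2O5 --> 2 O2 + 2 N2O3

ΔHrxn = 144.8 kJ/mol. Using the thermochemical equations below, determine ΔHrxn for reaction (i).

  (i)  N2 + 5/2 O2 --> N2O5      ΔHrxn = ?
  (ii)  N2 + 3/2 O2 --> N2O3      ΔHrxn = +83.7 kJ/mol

ΔHrxn = 11.3 kJ/mol

(i) reversed and × 2: contributes −2·x
(ii) × 2: (2)·(+83.7) = +167.4 kJ/mol
+144.8 = (+167.4) − 2·x
x = (+144.8 − (+167.4)) / (-2) = 11.3 kJ/mol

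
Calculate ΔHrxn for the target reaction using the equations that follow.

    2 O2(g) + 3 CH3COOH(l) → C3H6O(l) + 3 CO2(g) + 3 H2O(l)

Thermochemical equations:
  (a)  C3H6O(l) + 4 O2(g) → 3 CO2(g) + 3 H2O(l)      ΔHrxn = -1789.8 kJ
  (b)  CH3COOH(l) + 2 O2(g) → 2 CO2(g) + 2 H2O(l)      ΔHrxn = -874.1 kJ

(a) reversed: +1789.8 kJ
(b) × 3: (3)·(-874.1) = -2622.3 kJ
Since enthalpy is a state function, ΔHrxn = (-1)·(-1789.8) + (3)·(-874.1) = -832.5 kJ

ΔHrxn = -832.5 kJ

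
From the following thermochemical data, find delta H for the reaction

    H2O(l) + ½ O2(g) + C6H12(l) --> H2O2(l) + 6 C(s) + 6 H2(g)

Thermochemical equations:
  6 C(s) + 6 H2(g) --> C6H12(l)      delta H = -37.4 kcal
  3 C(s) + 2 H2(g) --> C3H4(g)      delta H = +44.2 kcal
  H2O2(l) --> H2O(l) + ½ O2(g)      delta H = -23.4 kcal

equation 1 reversed (reverse to put C6H12(l) on the reactant side): +37.4 kcal
equation 2: not needed (C3H4(g) appears nowhere else).
equation 3 reversed (H2O2(l) must end up as a product): +23.4 kcal
Summing the manipulated equations, delta H = (-1)·(-37.4) + (-1)·(-23.4) = 60.8 kcal

delta H = 60.8 kcal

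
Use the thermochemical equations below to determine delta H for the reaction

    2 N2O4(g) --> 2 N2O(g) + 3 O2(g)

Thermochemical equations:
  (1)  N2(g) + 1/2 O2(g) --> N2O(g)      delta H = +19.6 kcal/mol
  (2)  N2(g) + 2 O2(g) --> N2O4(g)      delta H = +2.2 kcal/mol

delta H = 34.8 kcal/mol

(1) × 2 (×2 to match 2 N2O(g) in the target): (2)·(+19.6) = +39.2 kcal/mol
(2) reversed and × 2 (reverse to put N2O4(g) on the reactant side; scale by 2 for the 2 N2O4(g)): (-2)·(+2.2) = -4.4 kcal/mol
delta H = (2)·(+19.6) + (-2)·(+2.2) = 34.8 kcal/mol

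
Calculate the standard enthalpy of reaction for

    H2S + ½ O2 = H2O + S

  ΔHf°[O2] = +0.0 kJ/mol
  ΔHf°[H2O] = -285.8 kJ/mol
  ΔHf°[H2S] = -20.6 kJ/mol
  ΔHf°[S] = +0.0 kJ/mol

Products: 1·(-285.8) + 1·(+0.0) = -285.8
Reactants: 1·(-20.6) + 1/2·(+0.0) = -20.6
ΔH°rxn = (-285.8) − (-20.6) = -265.2 kJ/mol

ΔH°rxn = -265.2 kJ/mol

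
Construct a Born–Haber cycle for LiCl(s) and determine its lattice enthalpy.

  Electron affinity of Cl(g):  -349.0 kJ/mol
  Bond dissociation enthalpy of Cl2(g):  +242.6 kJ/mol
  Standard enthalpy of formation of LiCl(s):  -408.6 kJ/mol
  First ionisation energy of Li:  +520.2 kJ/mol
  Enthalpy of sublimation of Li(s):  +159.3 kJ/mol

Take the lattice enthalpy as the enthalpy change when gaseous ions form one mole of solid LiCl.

ΔHf° = 1·ΔHsub + 1·(ΣIE) + 1/2·D(Cl2) + 1·EA + U
-408.6 = 1·(+159.3) + 1·(+520.2) + 1/2·(+242.6) + 1·(-349.0) + U
U = -408.6 − (+451.8) = -860.4 kJ/mol

U = -860.4 kJ/mol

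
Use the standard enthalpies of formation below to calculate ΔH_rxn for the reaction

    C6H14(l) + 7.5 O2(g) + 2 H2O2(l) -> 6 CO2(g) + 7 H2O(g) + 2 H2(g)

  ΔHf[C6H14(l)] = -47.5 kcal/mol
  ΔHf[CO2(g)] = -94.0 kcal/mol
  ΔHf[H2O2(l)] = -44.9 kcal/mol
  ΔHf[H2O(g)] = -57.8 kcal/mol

Products: 6·(-94.0) + 7·(-57.8) + 2·(+0.0) = -968.6
Reactants: 1·(-47.5) + 15/2·(+0.0) + 2·(-44.9) = -137.3
ΔH_rxn = (-968.6) − (-137.3) = -831.3 kcal/mol

ΔH_rxn = -831.3 kcal/mol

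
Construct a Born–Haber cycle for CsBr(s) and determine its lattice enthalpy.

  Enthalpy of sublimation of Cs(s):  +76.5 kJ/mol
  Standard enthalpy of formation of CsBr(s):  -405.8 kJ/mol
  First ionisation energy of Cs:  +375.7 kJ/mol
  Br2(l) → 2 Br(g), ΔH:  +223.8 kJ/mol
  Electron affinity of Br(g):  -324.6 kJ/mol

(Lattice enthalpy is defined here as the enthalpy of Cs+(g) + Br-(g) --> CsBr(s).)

ΔHf° = 1·ΔHsub + 1·(ΣIE) + 1/2·D(Br2) + 1·EA + U
-405.8 = 1·(+76.5) + 1·(+375.7) + 1/2·(+223.8) + 1·(-324.6) + U
U = -405.8 − (+239.5) = -645.3 kJ/mol

U = -645.3 kJ/mol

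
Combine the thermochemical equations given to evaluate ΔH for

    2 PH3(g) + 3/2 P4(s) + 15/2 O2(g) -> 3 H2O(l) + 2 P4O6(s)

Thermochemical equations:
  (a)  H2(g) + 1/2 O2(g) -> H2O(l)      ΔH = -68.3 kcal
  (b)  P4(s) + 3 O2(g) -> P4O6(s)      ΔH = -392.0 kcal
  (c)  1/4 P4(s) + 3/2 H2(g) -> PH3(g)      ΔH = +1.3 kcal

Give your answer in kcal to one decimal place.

(a) × 3 (scale by 3 for the 3 H2O(l)): (3)·(-68.3) = -204.9 kcal
(b) × 2 (scale by 2 for the 2 P4O6(s)): (2)·(-392.0) = -784.0 kcal
(c) reversed and × 2 (PH3(g) must end up as a reactant; scale by 2 for the 2 PH3(g)): (-2)·(+1.3) = -2.6 kcal
Summing the manipulated equations, ΔH = (-204.9) + (-784.0) + (-2.6) = -991.5 kcal

ΔH = -991.5 kcal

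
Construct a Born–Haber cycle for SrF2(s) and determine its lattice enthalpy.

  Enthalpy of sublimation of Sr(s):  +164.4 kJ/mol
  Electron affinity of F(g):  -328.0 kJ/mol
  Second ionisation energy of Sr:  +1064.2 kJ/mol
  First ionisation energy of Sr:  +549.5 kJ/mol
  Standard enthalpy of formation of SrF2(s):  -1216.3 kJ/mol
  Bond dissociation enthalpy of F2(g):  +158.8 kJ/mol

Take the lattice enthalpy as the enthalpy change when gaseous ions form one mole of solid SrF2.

ΔHf° = 1·ΔHsub + 1·(ΣIE) + 1·D(F2) + 2·EA + U
-1216.3 = 1·(+164.4) + 1·(+1613.7) + 1·(+158.8) + 2·(-328.0) + U
U = -1216.3 − (+1280.9) = -2497.2 kJ/mol

U = -2497.2 kJ/mol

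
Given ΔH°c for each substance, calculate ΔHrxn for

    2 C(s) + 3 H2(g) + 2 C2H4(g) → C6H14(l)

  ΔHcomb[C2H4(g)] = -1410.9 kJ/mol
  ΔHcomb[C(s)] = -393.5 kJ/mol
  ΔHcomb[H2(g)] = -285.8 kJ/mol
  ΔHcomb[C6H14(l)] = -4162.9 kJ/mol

With combustion enthalpies, reactants minus products:
= [2·(-393.5) + 3·(-285.8) + 2·(-1410.9)] − [1·(-4162.9)]
= -303.3 kJ/mol

ΔHrxn = -303.3 kJ/mol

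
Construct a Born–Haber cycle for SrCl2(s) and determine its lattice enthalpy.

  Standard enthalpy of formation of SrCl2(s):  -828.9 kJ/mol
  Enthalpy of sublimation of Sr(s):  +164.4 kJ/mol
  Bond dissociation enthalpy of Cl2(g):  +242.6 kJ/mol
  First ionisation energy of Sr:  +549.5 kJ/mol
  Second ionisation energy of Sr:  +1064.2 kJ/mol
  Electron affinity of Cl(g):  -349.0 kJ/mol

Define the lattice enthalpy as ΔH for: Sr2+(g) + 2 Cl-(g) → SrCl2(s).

U = -2151.6 kJ/mol

ΔHf° = 1·ΔHsub + 1·(ΣIE) + 1·D(Cl2) + 2·EA + U
-828.9 = 1·(+164.4) + 1·(+1613.7) + 1·(+242.6) + 2·(-349.0) + U
U = -828.9 − (+1322.7) = -2151.6 kJ/mol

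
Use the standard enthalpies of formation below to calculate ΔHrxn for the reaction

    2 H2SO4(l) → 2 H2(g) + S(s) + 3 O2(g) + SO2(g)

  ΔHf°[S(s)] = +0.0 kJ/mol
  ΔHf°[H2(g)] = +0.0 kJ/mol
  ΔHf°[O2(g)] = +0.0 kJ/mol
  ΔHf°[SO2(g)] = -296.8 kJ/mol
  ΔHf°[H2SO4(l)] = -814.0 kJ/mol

ΔHrxn = 1331.2 kJ/mol

Products: 2·(+0.0) + 1·(+0.0) + 3·(+0.0) + 1·(-296.8) = -296.8
Reactants: 2·(-814.0) = -1628.0
ΔHrxn = (-296.8) − (-1628.0) = 1331.2 kJ/mol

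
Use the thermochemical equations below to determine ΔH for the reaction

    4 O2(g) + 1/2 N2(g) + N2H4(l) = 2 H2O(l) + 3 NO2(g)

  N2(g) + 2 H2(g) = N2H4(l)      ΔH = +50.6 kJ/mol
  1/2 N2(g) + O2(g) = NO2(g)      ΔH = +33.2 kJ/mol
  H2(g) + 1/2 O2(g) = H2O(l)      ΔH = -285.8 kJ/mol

equation 1 reversed (N2H4(l) must end up as a reactant): -50.6 kJ/mol
equation 2 × 3 (scale by 3 for the 3 NO2(g)): (3)·(+33.2) = +99.6 kJ/mol
equation 3 × 2 (scale by 2 for the 2 H2O(l)): (2)·(-285.8) = -571.6 kJ/mol
By Hess's law, ΔH = (-50.6) + (+99.6) + (-571.6) = -522.6 kJ/mol

ΔH = -522.6 kJ/mol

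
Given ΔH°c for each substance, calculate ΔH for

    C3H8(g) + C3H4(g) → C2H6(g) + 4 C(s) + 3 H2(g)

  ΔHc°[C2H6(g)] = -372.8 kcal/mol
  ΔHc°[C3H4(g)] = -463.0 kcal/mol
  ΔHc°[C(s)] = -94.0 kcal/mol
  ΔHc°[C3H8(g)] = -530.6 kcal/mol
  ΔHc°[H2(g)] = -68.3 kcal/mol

ΔH = -39.9 kcal/mol

With combustion enthalpies, reactants minus products:
= [1·(-530.6) + 1·(-463.0)] − [1·(-372.8) + 4·(-94.0) + 3·(-68.3)]
= -39.9 kcal/mol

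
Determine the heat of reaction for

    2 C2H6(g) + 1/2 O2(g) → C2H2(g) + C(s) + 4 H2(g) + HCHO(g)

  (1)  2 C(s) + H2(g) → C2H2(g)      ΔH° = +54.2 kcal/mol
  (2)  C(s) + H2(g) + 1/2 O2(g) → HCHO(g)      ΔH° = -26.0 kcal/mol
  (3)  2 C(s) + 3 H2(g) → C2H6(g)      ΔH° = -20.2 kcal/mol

ΔH° = 68.6 kcal/mol

(1) as written (C2H2(g) already on the product side): +54.2 kcal/mol
(2) as written (HCHO(g) already on the product side): -26.0 kcal/mol
(3) reversed and × 2 (C2H6(g) must end up as a reactant; ×2 to match 2 C2H6(g) in the target): (-2)·(-20.2) = +40.4 kcal/mol
By Hess's law, ΔH° = (1)·(+54.2) + (1)·(-26.0) + (-2)·(-20.2) = 68.6 kcal/mol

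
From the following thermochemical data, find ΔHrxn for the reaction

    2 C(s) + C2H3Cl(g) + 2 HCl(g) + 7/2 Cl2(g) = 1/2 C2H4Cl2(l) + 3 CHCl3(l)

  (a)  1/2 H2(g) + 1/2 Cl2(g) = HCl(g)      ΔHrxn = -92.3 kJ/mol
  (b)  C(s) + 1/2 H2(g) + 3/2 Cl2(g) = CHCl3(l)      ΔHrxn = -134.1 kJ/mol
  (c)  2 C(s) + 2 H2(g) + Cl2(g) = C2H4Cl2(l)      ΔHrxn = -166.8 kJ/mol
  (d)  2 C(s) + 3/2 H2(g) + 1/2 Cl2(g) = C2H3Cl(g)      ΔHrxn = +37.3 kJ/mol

(a) reversed and × 2: (-2)·(-92.3) = +184.6 kJ/mol
(b) × 3: (3)·(-134.1) = -402.3 kJ/mol
(c) × 1/2: (1/2)·(-166.8) = -83.4 kJ/mol
(d) reversed: -37.3 kJ/mol
Combining the equations, ΔHrxn = (-2)·(-92.3) + (3)·(-134.1) + (1/2)·(-166.8) + (-1)·(+37.3) = -338.4 kJ/mol

ΔHrxn = -338.4 kJ/mol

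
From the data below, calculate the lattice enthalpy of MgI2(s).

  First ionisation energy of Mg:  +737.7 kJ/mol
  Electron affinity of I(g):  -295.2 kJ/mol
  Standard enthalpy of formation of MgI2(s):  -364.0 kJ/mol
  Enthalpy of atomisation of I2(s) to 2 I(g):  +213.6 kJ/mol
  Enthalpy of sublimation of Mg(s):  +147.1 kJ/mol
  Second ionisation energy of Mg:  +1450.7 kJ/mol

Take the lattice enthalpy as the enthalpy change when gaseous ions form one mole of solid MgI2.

ΔHf° = 1·ΔHsub + 1·(ΣIE) + 1·D(I2) + 2·EA + U
-364.0 = 1·(+147.1) + 1·(+2188.4) + 1·(+213.6) + 2·(-295.2) + U
U = -364.0 − (+1958.7) = -2322.7 kJ/mol

U = -2322.7 kJ/mol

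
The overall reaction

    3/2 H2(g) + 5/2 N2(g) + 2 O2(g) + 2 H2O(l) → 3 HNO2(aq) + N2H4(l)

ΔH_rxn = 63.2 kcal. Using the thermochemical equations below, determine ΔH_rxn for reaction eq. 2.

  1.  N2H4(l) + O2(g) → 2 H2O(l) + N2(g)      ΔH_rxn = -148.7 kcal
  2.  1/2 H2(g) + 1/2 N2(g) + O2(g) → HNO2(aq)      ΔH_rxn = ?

eq. 1 reversed (reverse to put N2H4(l) on the product side): +148.7 kcal
eq. 2 × 3 (×3 to match 3 HNO2(aq) in the target): contributes 3·x
+63.2 = (+148.7) + 3·x
x = (+63.2 − (+148.7)) / (3) = -28.5 kcal

ΔH_rxn = -28.5 kcal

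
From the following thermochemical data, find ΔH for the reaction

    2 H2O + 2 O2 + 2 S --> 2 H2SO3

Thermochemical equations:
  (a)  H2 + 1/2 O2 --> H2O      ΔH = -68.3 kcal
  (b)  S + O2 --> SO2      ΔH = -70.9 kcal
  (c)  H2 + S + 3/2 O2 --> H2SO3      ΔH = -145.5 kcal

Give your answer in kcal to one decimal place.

(a) reversed and × 2: (-2)·(-68.3) = +136.6 kcal
(b): not needed.
(c) × 2: (2)·(-145.5) = -291.0 kcal
By Hess's law, ΔH = (-2)·(-68.3) + (2)·(-145.5) = -154.4 kcal

ΔH = -154.4 kcal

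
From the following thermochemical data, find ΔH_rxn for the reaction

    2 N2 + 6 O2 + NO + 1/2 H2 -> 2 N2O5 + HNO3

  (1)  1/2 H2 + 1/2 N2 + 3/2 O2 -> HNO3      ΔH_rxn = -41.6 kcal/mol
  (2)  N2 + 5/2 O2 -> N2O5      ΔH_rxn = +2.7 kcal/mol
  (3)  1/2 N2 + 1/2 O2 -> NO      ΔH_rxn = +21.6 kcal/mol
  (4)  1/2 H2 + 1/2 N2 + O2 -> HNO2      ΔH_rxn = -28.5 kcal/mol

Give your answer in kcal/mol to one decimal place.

(1) as written: -41.6 kcal/mol
(2) × 2: (2)·(+2.7) = +5.4 kcal/mol
(3) reversed: -21.6 kcal/mol
(4): not needed.
By Hess's law, ΔH_rxn = (-41.6) + (+5.4) + (-21.6) = -57.8 kcal/mol

ΔH_rxn = -57.8 kcal/mol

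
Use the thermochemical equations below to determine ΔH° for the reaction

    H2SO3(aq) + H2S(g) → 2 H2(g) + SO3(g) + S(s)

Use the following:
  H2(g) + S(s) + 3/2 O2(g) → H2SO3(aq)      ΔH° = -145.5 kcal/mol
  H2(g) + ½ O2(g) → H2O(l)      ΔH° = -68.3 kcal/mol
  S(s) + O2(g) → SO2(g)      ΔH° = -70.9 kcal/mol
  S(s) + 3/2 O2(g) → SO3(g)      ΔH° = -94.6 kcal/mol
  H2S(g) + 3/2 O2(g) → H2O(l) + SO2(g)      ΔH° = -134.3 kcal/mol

ΔH° = 55.8 kcal/mol

equation 1 reversed: +145.5 kcal/mol
equation 2 reversed: +68.3 kcal/mol
equation 3 reversed: +70.9 kcal/mol
equation 4 as written: -94.6 kcal/mol
equation 5 as written: -134.3 kcal/mol
Since enthalpy is a state function, ΔH° = (+145.5) + (+68.3) + (+70.9) + (-94.6) + (-134.3) = 55.8 kcal/mol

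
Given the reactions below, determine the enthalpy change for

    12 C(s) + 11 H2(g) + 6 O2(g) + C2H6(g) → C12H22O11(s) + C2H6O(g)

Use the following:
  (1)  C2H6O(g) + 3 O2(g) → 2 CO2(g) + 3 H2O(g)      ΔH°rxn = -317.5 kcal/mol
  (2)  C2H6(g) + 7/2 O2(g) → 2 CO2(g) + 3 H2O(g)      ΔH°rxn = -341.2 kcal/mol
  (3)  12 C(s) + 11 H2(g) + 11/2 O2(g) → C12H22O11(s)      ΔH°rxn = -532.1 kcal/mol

ΔH°rxn = -555.8 kcal/mol

(1) reversed: +317.5 kcal/mol
(2) as written: -341.2 kcal/mol
(3) as written: -532.1 kcal/mol
ΔH°rxn = (-1)·(-317.5) + (1)·(-341.2) + (1)·(-532.1) = -555.8 kcal/mol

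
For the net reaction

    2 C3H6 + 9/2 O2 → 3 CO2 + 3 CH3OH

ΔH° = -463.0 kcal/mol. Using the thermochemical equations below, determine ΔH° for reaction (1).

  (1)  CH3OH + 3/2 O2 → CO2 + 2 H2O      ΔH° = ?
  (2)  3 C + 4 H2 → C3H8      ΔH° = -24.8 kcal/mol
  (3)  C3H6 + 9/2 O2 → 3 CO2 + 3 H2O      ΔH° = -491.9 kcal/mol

ΔH° = -173.6 kcal/mol

(1) reversed and × 3 (reverse to put CH3OH on the product side; ×3 to match 3 CH3OH in the target): contributes −3·x
(2): not needed (C3H8 appears nowhere else).
(3) × 2 (×2 to match 2 C3H6 in the target): (2)·(-491.9) = -983.8 kcal/mol
-463.0 = (-983.8) − 3·x
x = (-463.0 − (-983.8)) / (-3) = -173.6 kcal/mol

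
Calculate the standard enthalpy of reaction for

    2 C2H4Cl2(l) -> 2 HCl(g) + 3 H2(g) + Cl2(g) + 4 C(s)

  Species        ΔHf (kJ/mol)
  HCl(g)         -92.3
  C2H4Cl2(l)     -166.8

ΔH°rxn = Σ nΔHf°(products) − Σ nΔHf°(reactants).
Products: 2·(-92.3) + 3·(+0.0) + 1·(+0.0) + 4·(+0.0) = -184.6
Reactants: 2·(-166.8) = -333.6
ΔHrxn = (-184.6) − (-333.6) = 149.0 kJ/mol

ΔHrxn = 149.0 kJ/mol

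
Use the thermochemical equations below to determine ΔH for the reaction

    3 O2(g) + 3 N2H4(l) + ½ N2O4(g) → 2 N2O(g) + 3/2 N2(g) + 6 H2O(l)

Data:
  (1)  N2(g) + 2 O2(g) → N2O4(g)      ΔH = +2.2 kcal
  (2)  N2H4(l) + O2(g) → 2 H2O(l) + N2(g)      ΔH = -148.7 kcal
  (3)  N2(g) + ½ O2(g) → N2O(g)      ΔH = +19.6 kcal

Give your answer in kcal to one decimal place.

(1) reversed and × 1/2 (N2O4(g) must end up as a reactant; scale by 1/2 for the 1/2 N2O4(g)): (-1/2)·(+2.2) = -1.1 kcal
(2) × 3 (×3 to match 3 N2H4(l) in the target): (3)·(-148.7) = -446.1 kcal
(3) × 2 (scale by 2 for the 2 N2O(g)): (2)·(+19.6) = +39.2 kcal
Summing the manipulated equations, ΔH = (-1.1) + (-446.1) + (+39.2) = -408.0 kcal

ΔH = -408.0 kcal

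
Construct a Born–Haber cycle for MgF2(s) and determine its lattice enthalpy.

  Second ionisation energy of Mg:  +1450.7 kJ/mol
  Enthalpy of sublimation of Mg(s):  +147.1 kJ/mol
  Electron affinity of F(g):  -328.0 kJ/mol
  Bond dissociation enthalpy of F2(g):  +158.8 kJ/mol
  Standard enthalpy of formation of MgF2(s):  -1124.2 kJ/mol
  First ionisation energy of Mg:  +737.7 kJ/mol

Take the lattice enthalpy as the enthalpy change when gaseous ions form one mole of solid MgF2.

ΔHf° = 1·ΔHsub + 1·(ΣIE) + 1·D(F2) + 2·EA + U
-1124.2 = 1·(+147.1) + 1·(+2188.4) + 1·(+158.8) + 2·(-328.0) + U
U = -1124.2 − (+1838.3) = -2962.5 kJ/mol

U = -2962.5 kJ/mol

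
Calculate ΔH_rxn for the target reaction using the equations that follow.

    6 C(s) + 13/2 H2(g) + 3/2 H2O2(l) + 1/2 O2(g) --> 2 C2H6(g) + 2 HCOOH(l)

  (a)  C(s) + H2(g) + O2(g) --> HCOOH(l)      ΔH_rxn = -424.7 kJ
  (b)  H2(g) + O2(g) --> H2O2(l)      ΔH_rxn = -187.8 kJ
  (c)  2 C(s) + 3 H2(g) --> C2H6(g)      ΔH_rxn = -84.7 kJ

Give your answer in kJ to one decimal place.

(a) × 2: (2)·(-424.7) = -849.4 kJ
(b) reversed and × 3/2: (-3/2)·(-187.8) = +281.7 kJ
(c) × 2: (2)·(-84.7) = -169.4 kJ
ΔH_rxn = (-849.4) + (+281.7) + (-169.4) = -737.1 kJ

ΔH_rxn = -737.1 kJ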